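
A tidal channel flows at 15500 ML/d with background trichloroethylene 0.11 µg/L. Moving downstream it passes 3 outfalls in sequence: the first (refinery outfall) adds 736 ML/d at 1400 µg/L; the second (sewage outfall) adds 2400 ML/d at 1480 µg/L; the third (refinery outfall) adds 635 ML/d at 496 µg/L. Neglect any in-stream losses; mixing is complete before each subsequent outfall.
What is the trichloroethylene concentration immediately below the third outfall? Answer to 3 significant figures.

Outfall 1: combined Q = 16240 ML/d; C = (15500·0.1100 + 736.0·1400)/16240 = 63.57 µg/L.
Outfall 2: combined Q = 18640 ML/d; C = (16240·63.57 + 2400·1480)/18640 = 246.0 µg/L.
Outfall 3: combined Q = 19270 ML/d; C = (18640·246.0 + 635.0·496.0)/19270 = 254.2 µg/L.

254 µg/L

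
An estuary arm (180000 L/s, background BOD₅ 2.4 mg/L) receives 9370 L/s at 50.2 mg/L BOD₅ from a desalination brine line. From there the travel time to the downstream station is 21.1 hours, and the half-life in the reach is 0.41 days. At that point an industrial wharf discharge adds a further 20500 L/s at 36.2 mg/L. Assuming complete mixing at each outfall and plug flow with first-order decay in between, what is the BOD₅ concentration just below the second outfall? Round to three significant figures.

4.51 mg/L

Mixed concentration C = ΣQC/ΣQ = (180000·2.400 + 9370·50.20) / 189400 = 902400/189400 = 4.765 mg/L; combined flow 189400 L/s.
Half-life 0.41 d → k = ln 2 / 0.41 = 1.691 d⁻¹.
After decay, C = 4.765 × e^(−kt) = 4.765 × 0.2262 = 1.078 mg/L.
At the second outfall, C = (189400·1.078 + 20500·36.20) / (189400 + 20500) = 4.509 mg/L.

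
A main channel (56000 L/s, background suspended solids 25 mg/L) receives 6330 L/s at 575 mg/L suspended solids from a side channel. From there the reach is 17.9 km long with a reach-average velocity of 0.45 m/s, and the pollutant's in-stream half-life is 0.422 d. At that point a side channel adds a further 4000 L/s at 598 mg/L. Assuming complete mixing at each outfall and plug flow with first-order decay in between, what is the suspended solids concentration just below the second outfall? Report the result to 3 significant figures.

Mass balance: C = (56000·25.00 + 6330·575.0) / 62330 = 5040000/62330 = 80.86 mg/L; combined flow 62330 L/s.
Travel time t = 17.9·1000 / 0.45 = 39780 s = 11.05 h.
Half-life 0.422 d → k = ln 2 / 0.422 = 1.643 d⁻¹.
Decay over the reach: 80.86·exp(−kt) = 80.86·0.4694 = 37.96 mg/L.
Second outfall: C = (62330·37.96 + 4000·598.0)/66330 = 71.73 mg/L.

71.7 mg/L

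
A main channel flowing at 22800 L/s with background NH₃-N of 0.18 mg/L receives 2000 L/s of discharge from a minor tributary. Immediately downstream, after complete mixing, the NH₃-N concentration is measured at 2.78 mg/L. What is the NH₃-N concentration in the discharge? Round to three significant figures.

32.4 mg/L

Mass balance: 22800·0.1800 + 2000·Cₑ = 24800·2.780
→ Cₑ = (24800·2.780 − 22800·0.1800) / 2000 = 32.42 mg/L.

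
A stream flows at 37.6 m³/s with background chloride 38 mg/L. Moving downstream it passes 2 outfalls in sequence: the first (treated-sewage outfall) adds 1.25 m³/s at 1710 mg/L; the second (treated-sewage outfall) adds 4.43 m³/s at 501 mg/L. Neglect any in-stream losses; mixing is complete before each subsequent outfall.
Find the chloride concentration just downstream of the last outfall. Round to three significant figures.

Below outfall 1: Q → 38.85 m³/s, C = (37.60·38.00 + 1.250·1710)/38.85 = 91.80 mg/L.
Below outfall 2: Q → 43.28 m³/s, C = (38.85·91.80 + 4.430·501.0)/43.28 = 133.7 mg/L.

134 mg/L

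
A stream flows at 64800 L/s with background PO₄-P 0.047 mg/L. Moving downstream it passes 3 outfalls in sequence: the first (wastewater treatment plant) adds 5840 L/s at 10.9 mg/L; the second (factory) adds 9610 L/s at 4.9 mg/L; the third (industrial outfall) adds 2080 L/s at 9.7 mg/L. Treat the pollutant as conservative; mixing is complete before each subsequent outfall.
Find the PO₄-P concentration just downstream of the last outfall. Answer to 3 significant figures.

1.63 mg/L

Outfall 1: combined Q = 70640 L/s; C = (64800·0.04700 + 5840·10.90)/70640 = 0.9442 mg/L.
Outfall 2: combined Q = 80250 L/s; C = (70640·0.9442 + 9610·4.900)/80250 = 1.418 mg/L.
Outfall 3: combined Q = 82330 L/s; C = (80250·1.418 + 2080·9.700)/82330 = 1.627 mg/L.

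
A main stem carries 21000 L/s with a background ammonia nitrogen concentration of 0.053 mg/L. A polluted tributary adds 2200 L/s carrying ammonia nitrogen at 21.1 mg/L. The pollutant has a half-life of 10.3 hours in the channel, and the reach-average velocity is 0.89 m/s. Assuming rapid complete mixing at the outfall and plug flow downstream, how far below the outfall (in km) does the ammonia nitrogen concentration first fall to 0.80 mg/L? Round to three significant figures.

After mixing, C = (21000·0.05300 + 2200·21.10) / 23200 = 47530/23200 = 2.049 mg/L.
Half-life 10.3 h → k = ln 2 / 10.3 = 0.06730 h⁻¹ = 1.615 d⁻¹.
Set 2.049·exp(−k·t) = 0.80 → t = ln(2.049/0.80)/k = 50310 s = 13.97 h.
Distance = v·t = 0.89·50310 = 44770 m = 44.77 km.

44.8 km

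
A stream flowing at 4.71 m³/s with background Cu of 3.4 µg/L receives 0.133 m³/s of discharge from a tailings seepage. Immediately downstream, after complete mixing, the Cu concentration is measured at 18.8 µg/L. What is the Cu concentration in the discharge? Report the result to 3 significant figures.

Mass balance: 4.710·3.400 + 0.1330·Cₑ = 4.843·18.80
→ Cₑ = (4.843·18.80 − 4.710·3.400) / 0.1330 = 564.2 µg/L.

564 µg/L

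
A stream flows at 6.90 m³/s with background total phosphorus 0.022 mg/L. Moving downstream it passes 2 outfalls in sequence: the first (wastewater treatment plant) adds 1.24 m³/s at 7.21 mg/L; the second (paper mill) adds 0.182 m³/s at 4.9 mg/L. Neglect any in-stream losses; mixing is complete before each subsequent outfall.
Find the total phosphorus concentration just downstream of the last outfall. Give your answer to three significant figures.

1.20 mg/L

Outfall 1: combined Q = 8.140 m³/s; C = (6.900·0.02200 + 1.240·7.210)/8.140 = 1.117 mg/L.
Outfall 2: combined Q = 8.322 m³/s; C = (8.140·1.117 + 0.1820·4.900)/8.322 = 1.200 mg/L.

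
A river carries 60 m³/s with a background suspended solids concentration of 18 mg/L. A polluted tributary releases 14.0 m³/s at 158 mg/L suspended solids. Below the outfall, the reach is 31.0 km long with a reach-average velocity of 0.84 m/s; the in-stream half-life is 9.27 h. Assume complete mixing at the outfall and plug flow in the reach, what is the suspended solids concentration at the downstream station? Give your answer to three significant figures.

20.7 mg/L

Mixed concentration C = ΣQC/ΣQ = (60.00·18.00 + 14.00·158.0) / 74.00 = 3292/74.00 = 44.49 mg/L.
Travel time t = 31.0·1000 / 0.84 = 36900 s = 10.25 h.
Half-life 9.27 h → k = ln 2 / 9.27 = 0.07477 h⁻¹ = 1.795 d⁻¹.
Decay over the reach: 44.49·exp(−kt) = 44.49·0.4646 = 20.67 mg/L.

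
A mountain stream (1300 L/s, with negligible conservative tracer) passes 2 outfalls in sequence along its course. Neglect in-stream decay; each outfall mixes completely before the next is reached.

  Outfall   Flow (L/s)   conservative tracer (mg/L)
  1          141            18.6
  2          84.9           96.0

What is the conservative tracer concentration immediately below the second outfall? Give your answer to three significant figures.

Below outfall 1: Q → 1441 L/s, C = (1300·0 + 141.0·18.60)/1441 = 1.820 mg/L.
Below outfall 2: Q → 1526 L/s, C = (1441·1.820 + 84.90·96.00)/1526 = 7.060 mg/L.

7.06 mg/L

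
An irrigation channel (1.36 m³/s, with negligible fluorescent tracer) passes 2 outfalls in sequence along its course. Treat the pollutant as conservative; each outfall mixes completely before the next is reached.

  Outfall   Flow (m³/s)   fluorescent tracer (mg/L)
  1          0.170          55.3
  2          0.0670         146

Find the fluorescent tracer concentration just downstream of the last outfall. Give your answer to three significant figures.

After outfall 1: Q = 1.360 + 0.1700 = 1.530 m³/s; C = (1.360·0 + 0.1700·55.30)/1.530 = 6.144 mg/L.
After outfall 2: Q = 1.530 + 0.06700 = 1.597 m³/s; C = (1.530·6.144 + 0.06700·146.0)/1.597 = 12.01 mg/L.

12.0 mg/L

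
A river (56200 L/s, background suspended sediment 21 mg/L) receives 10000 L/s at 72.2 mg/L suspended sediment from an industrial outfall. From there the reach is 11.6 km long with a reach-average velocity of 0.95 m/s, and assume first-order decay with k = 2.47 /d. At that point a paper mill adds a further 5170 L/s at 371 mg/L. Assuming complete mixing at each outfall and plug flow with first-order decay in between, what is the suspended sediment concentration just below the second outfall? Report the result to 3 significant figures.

Mixed concentration C = ΣQC/ΣQ = (56200·21.00 + 10000·72.20) / 66200 = 1902000/66200 = 28.73 mg/L; combined flow 66200 L/s.
Travel time t = 11.6·1000 / 0.95 = 12210 s = 3.392 h.
Decay over the reach: 28.73·exp(−kt) = 28.73·0.7053 = 20.27 mg/L.
Second outfall: C = (66200·20.27 + 5170·371.0)/71370 = 45.67 mg/L.

45.7 mg/L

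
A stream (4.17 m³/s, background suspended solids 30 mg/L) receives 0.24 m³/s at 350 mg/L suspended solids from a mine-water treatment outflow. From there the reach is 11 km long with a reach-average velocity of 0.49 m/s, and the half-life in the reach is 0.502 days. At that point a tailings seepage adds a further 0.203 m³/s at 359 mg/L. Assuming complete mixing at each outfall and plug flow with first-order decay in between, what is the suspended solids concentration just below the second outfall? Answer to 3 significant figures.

47.5 mg/L

After mixing, C = (4.170·30.00 + 0.2400·350.0) / 4.410 = 209.1/4.410 = 47.41 mg/L; combined flow 4.410 m³/s.
Travel time t = 11·1000 / 0.49 = 22450 s = 6.236 h.
Half-life 0.502 d → k = ln 2 / 0.502 = 1.381 d⁻¹.
Decay over the reach: 47.41·exp(−kt) = 47.41·0.6985 = 33.12 mg/L.
Second outfall: C = (4.410·33.12 + 0.2030·359.0)/4.613 = 47.46 mg/L.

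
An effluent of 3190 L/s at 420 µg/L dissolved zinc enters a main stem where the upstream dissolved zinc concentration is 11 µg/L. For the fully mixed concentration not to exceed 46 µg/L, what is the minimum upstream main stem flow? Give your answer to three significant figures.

34100 L/s

Set C_mix = 46: (Q·11.00 + 3190·420.0) / (Q + 3190) = 46
→ Q = 3190·(420.0 − 46)/(46 − 11.00) = 34090 L/s.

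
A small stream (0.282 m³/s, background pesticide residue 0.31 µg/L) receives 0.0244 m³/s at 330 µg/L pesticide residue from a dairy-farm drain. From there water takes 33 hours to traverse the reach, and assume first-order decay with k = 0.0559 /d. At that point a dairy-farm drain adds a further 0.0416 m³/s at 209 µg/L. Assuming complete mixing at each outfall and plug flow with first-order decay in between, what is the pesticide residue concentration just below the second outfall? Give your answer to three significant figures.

Flow-weighted average: C = (0.2820·0.3100 + 0.02440·330.0) / 0.3064 = 8.139/0.3064 = 26.56 µg/L; combined flow 0.3064 m³/s.
Applying C = C₀e^(−kt): 26.56 × 0.9260 = 24.60 µg/L.
At the second outfall, C = (0.3064·24.60 + 0.04160·209.0) / (0.3064 + 0.04160) = 46.64 µg/L.

46.6 µg/L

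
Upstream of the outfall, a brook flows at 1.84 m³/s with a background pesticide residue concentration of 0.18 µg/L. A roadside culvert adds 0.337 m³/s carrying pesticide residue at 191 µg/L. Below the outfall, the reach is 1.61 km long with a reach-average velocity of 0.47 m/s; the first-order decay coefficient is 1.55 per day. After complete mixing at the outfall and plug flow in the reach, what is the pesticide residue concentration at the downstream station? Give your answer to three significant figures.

Mass balance: C = (1.840·0.1800 + 0.3370·191.0) / 2.177 = 64.70/2.177 = 29.72 µg/L.
Travel time t = 1.61·1000 / 0.47 = 3426 s = 0.9515 h.
Decay over the reach: 29.72·exp(−kt) = 29.72·0.9404 = 27.95 µg/L.

27.9 µg/L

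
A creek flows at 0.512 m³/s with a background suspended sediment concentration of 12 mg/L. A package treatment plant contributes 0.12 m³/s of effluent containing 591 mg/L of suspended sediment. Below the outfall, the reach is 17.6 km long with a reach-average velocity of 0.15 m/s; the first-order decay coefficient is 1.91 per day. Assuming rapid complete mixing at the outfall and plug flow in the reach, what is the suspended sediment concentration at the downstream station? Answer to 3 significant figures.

9.11 mg/L

Conservation of mass: C = (0.5120·12.00 + 0.1200·591.0) / 0.6320 = 77.06/0.6320 = 121.9 mg/L.
Travel time t = 17.6·1000 / 0.15 = 117300 s = 32.59 h.
Applying C = C₀e^(−kt): 121.9 × 0.07473 = 9.113 mg/L.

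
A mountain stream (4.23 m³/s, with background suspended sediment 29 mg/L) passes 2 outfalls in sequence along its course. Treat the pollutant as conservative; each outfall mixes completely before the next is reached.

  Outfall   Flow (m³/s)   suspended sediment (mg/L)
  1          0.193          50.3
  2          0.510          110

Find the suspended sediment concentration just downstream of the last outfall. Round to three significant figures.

38.2 mg/L

After outfall 1: Q = 4.230 + 0.1930 = 4.423 m³/s; C = (4.230·29.00 + 0.1930·50.30)/4.423 = 29.93 mg/L.
After outfall 2: Q = 4.423 + 0.5100 = 4.933 m³/s; C = (4.423·29.93 + 0.5100·110.0)/4.933 = 38.21 mg/L.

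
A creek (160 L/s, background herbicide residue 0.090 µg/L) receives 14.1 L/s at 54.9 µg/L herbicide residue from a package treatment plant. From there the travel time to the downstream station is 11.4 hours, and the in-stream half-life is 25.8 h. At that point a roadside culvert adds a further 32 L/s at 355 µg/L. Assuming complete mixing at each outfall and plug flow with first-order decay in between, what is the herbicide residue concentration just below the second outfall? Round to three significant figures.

57.9 µg/L

Flow-weighted average: C = (160.0·0.09000 + 14.10·54.90) / 174.1 = 788.5/174.1 = 4.529 µg/L; combined flow 174.1 L/s.
Half-life 25.8 h → k = ln 2 / 25.8 = 0.02687 h⁻¹ = 0.6448 d⁻¹.
Applying C = C₀e^(−kt): 4.529 × 0.7362 = 3.334 µg/L.
At the second outfall, C = (174.1·3.334 + 32.00·355.0) / (174.1 + 32.00) = 57.94 µg/L.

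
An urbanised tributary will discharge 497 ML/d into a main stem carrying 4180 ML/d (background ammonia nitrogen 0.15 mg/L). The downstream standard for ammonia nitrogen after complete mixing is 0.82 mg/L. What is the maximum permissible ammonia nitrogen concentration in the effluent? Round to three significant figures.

6.46 mg/L

At the limit, (Qr·Cr + Qe·Cₑ)/(Qr + Qe) = 0.82:
Cₑ = (4677·0.82 − 4180·0.1500) / 497.0 = 6.455 mg/L.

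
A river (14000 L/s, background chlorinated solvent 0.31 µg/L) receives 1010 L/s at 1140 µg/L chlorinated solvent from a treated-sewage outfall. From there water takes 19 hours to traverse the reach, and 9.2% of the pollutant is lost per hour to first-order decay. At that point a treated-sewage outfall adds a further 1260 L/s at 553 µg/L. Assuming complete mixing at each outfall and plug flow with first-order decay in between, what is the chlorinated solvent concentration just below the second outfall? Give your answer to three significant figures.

54.2 µg/L

Mass balance: C = (14000·0.3100 + 1010·1140) / 15010 = 1156000/15010 = 77.00 µg/L; combined flow 15010 L/s.
9.2%/h lost → k = −ln(1 − 0.092) = 0.09651 h⁻¹.
Decay over the reach: 77.00·exp(−kt) = 77.00·0.1598 = 12.31 µg/L.
At the second outfall, C = (15010·12.31 + 1260·553.0) / (15010 + 1260) = 54.18 µg/L.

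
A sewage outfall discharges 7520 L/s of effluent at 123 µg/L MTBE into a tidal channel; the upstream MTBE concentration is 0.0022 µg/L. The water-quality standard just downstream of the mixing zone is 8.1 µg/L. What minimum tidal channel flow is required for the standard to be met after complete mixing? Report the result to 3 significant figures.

Set C_mix = 8.1: (Q·0.002200 + 7520·123.0) / (Q + 7520) = 8.1
→ Q = 7520·(123.0 − 8.1)/(8.1 − 0.002200) = 106700 L/s.

107000 L/s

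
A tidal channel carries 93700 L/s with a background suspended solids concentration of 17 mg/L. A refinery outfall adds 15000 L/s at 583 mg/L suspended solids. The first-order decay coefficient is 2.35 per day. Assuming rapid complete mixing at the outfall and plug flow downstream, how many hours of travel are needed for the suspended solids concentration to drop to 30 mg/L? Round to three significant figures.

11.8 h

After mixing, C = (93700·17.00 + 15000·583.0) / 108700 = 10340000/108700 = 95.10 mg/L.
95.10·exp(−k·t) = 30 → t = ln(95.10/30)/k = 42420 s = 11.78 h.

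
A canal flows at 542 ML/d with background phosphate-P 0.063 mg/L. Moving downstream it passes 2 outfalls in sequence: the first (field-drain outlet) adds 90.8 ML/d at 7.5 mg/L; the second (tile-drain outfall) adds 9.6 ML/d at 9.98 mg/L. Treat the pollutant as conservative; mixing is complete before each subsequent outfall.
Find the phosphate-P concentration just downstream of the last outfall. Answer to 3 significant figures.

After outfall 1: Q = 542.0 + 90.80 = 632.8 ML/d; C = (542.0·0.06300 + 90.80·7.500)/632.8 = 1.130 mg/L.
After outfall 2: Q = 632.8 + 9.600 = 642.4 ML/d; C = (632.8·1.130 + 9.600·9.980)/642.4 = 1.262 mg/L.

1.26 mg/L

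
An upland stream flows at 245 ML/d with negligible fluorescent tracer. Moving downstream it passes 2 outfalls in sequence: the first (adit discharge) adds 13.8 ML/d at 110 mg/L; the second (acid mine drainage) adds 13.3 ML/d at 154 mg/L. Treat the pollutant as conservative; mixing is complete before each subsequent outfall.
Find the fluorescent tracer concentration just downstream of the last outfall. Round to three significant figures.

13.1 mg/L

Outfall 1: combined Q = 258.8 ML/d; C = (245.0·0 + 13.80·110.0)/258.8 = 5.866 mg/L.
Outfall 2: combined Q = 272.1 ML/d; C = (258.8·5.866 + 13.30·154.0)/272.1 = 13.11 mg/L.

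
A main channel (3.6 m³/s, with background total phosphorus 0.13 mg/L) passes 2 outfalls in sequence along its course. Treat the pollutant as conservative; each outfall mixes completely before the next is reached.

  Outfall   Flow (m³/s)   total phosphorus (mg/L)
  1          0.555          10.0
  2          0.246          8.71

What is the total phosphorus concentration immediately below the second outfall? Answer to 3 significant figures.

After outfall 1: Q = 3.600 + 0.5550 = 4.155 m³/s; C = (3.600·0.1300 + 0.5550·10.00)/4.155 = 1.448 mg/L.
After outfall 2: Q = 4.155 + 0.2460 = 4.401 m³/s; C = (4.155·1.448 + 0.2460·8.710)/4.401 = 1.854 mg/L.

1.85 mg/L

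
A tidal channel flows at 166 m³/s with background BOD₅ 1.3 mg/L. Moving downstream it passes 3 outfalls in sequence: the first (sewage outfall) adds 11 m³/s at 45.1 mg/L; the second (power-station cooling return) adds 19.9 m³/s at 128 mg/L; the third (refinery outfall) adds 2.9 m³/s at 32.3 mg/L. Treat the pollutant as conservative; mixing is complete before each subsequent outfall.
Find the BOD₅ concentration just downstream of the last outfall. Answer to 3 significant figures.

After outfall 1: Q = 166.0 + 11.00 = 177.0 m³/s; C = (166.0·1.300 + 11.00·45.10)/177.0 = 4.022 mg/L.
After outfall 2: Q = 177.0 + 19.90 = 196.9 m³/s; C = (177.0·4.022 + 19.90·128.0)/196.9 = 16.55 mg/L.
After outfall 3: Q = 196.9 + 2.900 = 199.8 m³/s; C = (196.9·16.55 + 2.900·32.30)/199.8 = 16.78 mg/L.

16.8 mg/L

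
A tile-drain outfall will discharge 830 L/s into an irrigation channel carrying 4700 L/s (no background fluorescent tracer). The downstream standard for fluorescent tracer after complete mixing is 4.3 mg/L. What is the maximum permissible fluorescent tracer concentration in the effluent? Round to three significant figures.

28.6 mg/L

At the limit, (Qr·Cr + Qe·Cₑ)/(Qr + Qe) = 4.3:
Cₑ = (5530·4.3 − 4700·0) / 830.0 = 28.65 mg/L.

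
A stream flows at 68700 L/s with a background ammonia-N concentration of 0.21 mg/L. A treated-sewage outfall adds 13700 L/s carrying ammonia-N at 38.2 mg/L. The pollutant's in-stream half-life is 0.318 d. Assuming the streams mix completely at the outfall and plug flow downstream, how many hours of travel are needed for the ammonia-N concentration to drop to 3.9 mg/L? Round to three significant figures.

Flow-weighted average: C = (68700·0.2100 + 13700·38.20) / 82400 = 537800/82400 = 6.526 mg/L.
Half-life 0.318 d → k = ln 2 / 0.318 = 2.180 d⁻¹.
6.526·exp(−k·t) = 3.9 → t = ln(6.526/3.9)/k = 20410 s = 5.669 h.

5.67 h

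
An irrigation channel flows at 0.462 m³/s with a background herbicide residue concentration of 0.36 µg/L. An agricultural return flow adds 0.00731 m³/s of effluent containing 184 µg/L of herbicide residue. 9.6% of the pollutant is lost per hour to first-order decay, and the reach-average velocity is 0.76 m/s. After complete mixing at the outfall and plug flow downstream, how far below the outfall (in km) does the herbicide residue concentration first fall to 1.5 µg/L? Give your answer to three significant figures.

Mass balance: C = (0.4620·0.3600 + 0.007310·184.0) / 0.4693 = 1.511/0.4693 = 3.220 µg/L.
9.6%/h lost → k = −ln(1 − 0.096) = 0.1009 h⁻¹.
Set 3.220·exp(−k·t) = 1.5 → t = ln(3.220/1.5)/k = 27250 s = 7.570 h.
Distance = v·t = 0.76·27250 = 20710 m = 20.71 km.

20.7 km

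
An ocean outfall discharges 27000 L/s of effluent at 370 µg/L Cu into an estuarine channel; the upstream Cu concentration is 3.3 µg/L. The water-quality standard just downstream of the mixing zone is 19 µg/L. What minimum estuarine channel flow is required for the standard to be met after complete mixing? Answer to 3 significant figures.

604000 L/s

Set C_mix = 19: (Q·3.300 + 27000·370.0) / (Q + 27000) = 19
→ Q = 27000·(370.0 − 19)/(19 − 3.300) = 603600 L/s.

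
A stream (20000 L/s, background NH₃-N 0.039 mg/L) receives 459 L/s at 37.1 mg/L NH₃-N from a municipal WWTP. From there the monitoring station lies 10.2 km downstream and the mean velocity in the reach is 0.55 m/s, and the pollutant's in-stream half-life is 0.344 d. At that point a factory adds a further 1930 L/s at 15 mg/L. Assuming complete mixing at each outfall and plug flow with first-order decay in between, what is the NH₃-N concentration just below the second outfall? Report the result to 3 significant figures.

1.81 mg/L

Mixed concentration C = ΣQC/ΣQ = (20000·0.03900 + 459.0·37.10) / 20460 = 17810/20460 = 0.8705 mg/L; combined flow 20460 L/s.
Travel time t = 10.2·1000 / 0.55 = 18550 s = 5.152 h.
Half-life 0.344 d → k = ln 2 / 0.344 = 2.015 d⁻¹.
Decay over the reach: 0.8705·exp(−kt) = 0.8705·0.6489 = 0.5648 mg/L.
Second outfall: C = (20460·0.5648 + 1930·15.00)/22390 = 1.809 mg/L.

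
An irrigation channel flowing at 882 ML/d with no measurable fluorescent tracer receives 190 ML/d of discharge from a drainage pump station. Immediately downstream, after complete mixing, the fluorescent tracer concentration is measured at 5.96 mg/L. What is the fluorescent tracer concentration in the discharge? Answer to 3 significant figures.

33.6 mg/L

Mass balance: 882.0·0 + 190.0·Cₑ = 1072·5.960
→ Cₑ = (1072·5.960 − 882.0·0) / 190.0 = 33.63 mg/L.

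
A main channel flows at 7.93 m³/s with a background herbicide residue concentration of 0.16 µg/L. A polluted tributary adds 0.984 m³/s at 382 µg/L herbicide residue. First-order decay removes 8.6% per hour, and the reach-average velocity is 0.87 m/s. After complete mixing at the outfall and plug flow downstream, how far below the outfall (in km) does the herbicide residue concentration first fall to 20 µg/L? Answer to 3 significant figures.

Mass balance: C = (7.930·0.1600 + 0.9840·382.0) / 8.914 = 377.2/8.914 = 42.31 µg/L.
8.6%/h lost → k = −ln(1 − 0.086) = 0.08992 h⁻¹.
Set 42.31·exp(−k·t) = 20 → t = ln(42.31/20)/k = 30000 s = 8.333 h.
Distance = v·t = 0.87·30000 = 26100 m = 26.10 km.

26.1 km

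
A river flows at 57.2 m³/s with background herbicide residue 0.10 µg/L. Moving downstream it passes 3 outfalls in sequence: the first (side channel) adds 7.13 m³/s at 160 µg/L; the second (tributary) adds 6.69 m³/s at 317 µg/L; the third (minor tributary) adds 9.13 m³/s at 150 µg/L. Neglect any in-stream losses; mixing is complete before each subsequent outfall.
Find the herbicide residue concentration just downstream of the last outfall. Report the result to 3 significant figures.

Outfall 1: combined Q = 64.33 m³/s; C = (57.20·0.1000 + 7.130·160.0)/64.33 = 17.82 µg/L.
Outfall 2: combined Q = 71.02 m³/s; C = (64.33·17.82 + 6.690·317.0)/71.02 = 46.00 µg/L.
Outfall 3: combined Q = 80.15 m³/s; C = (71.02·46.00 + 9.130·150.0)/80.15 = 57.85 µg/L.

57.9 µg/L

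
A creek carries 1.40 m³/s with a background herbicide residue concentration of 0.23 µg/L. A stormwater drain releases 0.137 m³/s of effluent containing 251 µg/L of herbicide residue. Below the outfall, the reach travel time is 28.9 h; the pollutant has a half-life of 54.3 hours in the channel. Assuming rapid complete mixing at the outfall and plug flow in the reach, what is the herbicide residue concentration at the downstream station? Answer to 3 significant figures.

15.6 µg/L

Flow-weighted average: C = (1.400·0.2300 + 0.1370·251.0) / 1.537 = 34.71/1.537 = 22.58 µg/L.
Half-life 54.3 h → k = ln 2 / 54.3 = 0.01277 h⁻¹ = 0.3064 d⁻¹.
First-order decay: C = 22.58·exp(−k·t) = 22.58·0.6915 = 15.62 µg/L.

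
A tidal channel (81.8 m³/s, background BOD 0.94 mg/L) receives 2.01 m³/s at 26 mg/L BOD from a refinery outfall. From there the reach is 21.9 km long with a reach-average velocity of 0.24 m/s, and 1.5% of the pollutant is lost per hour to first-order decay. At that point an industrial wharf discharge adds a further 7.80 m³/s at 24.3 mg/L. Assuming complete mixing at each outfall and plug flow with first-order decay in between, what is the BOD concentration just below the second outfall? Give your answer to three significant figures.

Flow-weighted average: C = (81.80·0.9400 + 2.010·26.00) / 83.81 = 129.2/83.81 = 1.541 mg/L; combined flow 83.81 m³/s.
Travel time t = 21.9·1000 / 0.24 = 91250 s = 25.35 h.
1.5%/h lost → k = −ln(1 − 0.015) = 0.01511 h⁻¹.
Decay over the reach: 1.541·exp(−kt) = 1.541·0.6818 = 1.051 mg/L.
At the second outfall, C = (83.81·1.051 + 7.800·24.30) / (83.81 + 7.800) = 3.030 mg/L.

3.03 mg/L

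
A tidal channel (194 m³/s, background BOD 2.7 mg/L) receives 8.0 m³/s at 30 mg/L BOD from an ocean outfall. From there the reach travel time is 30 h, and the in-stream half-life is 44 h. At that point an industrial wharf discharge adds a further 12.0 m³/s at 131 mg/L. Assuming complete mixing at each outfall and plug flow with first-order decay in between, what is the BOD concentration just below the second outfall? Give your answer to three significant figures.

Mass balance: C = (194.0·2.700 + 8.000·30.00) / 202.0 = 763.8/202.0 = 3.781 mg/L; combined flow 202.0 m³/s.
Half-life 44 h → k = ln 2 / 44 = 0.01575 h⁻¹ = 0.3781 d⁻¹.
After decay, C = 3.781 × e^(−kt) = 3.781 × 0.6234 = 2.357 mg/L.
Second outfall: C = (202.0·2.357 + 12.00·131.0)/214.0 = 9.571 mg/L.

9.57 mg/L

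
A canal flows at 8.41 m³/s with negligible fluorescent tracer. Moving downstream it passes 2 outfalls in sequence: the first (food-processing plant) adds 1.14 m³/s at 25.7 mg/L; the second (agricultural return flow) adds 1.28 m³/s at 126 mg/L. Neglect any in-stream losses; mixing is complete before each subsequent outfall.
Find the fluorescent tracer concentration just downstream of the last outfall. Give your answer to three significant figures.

17.6 mg/L

After outfall 1: Q = 8.410 + 1.140 = 9.550 m³/s; C = (8.410·0 + 1.140·25.70)/9.550 = 3.068 mg/L.
After outfall 2: Q = 9.550 + 1.280 = 10.83 m³/s; C = (9.550·3.068 + 1.280·126.0)/10.83 = 17.60 mg/L.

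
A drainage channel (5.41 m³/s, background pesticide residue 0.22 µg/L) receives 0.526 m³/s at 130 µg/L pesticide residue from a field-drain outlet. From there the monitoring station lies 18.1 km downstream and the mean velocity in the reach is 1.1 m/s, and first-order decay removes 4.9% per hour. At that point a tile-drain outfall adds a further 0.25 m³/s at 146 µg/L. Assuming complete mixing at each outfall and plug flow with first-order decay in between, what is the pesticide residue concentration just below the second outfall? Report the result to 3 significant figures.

14.8 µg/L

After mixing, C = (5.410·0.2200 + 0.5260·130.0) / 5.936 = 69.57/5.936 = 11.72 µg/L; combined flow 5.936 m³/s.
Travel time t = 18.1·1000 / 1.1 = 16450 s = 4.571 h.
4.9%/h lost → k = −ln(1 − 0.049) = 0.05024 h⁻¹.
Applying C = C₀e^(−kt): 11.72 × 0.7948 = 9.315 µg/L.
Second outfall: C = (5.936·9.315 + 0.2500·146.0)/6.186 = 14.84 µg/L.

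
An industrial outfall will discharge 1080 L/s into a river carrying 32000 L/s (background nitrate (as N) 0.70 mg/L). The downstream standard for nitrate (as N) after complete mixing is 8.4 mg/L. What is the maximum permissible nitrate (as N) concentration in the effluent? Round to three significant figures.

At the limit, (Qr·Cr + Qe·Cₑ)/(Qr + Qe) = 8.4:
Cₑ = (33080·8.4 − 32000·0.7000) / 1080 = 236.5 mg/L.

237 mg/L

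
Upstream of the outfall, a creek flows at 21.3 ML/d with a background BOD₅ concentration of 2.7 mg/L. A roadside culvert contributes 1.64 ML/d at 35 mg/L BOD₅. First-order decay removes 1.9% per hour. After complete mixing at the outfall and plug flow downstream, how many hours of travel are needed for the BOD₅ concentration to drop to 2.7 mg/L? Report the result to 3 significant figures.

32.2 h

Conservation of mass: C = (21.30·2.700 + 1.640·35.00) / 22.94 = 114.9/22.94 = 5.009 mg/L.
1.9%/h lost → k = −ln(1 − 0.019) = 0.01918 h⁻¹.
5.009·exp(−k·t) = 2.7 → t = ln(5.009/2.7)/k = 116000 s = 32.22 h.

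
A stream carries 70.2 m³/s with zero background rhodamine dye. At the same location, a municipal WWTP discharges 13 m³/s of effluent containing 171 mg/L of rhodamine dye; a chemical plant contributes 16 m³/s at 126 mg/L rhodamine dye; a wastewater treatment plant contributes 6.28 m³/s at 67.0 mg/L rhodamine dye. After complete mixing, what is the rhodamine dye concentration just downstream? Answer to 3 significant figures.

Flow-weighted average: C = (70.20·0 + 13.00·171.0 + 16.00·126.0 + 6.280·67.00) / 105.5 = 4660/105.5 = 44.18 mg/L.

44.2 mg/L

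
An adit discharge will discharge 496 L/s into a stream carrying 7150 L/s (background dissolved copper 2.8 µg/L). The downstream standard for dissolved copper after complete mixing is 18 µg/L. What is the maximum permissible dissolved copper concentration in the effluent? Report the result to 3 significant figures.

At the limit, (Qr·Cr + Qe·Cₑ)/(Qr + Qe) = 18:
Cₑ = (7646·18 − 7150·2.800) / 496.0 = 237.1 µg/L.

237 µg/L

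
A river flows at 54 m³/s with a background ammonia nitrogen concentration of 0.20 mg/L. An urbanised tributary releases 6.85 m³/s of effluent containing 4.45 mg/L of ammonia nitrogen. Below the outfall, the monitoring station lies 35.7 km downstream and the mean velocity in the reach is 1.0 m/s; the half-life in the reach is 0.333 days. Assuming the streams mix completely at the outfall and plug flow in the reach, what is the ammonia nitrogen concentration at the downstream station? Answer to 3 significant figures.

0.287 mg/L

After mixing, C = (54.00·0.2000 + 6.850·4.450) / 60.85 = 41.28/60.85 = 0.6784 mg/L.
Travel time t = 35.7·1000 / 1.0 = 35700 s = 9.917 h.
Half-life 0.333 d → k = ln 2 / 0.333 = 2.082 d⁻¹.
Decay over the reach: 0.6784·exp(−kt) = 0.6784·0.4231 = 0.2871 mg/L.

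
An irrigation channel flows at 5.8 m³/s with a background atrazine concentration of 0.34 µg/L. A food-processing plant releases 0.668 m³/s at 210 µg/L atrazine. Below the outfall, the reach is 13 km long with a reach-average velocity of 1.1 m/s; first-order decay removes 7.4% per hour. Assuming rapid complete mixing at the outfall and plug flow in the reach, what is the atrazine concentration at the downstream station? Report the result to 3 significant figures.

Conservation of mass: C = (5.800·0.3400 + 0.6680·210.0) / 6.468 = 142.3/6.468 = 21.99 µg/L.
Travel time t = 13·1000 / 1.1 = 11820 s = 3.283 h.
7.4%/h lost → k = −ln(1 − 0.074) = 0.07688 h⁻¹.
After decay, C = 21.99 × e^(−kt) = 21.99 × 0.7769 = 17.09 µg/L.

17.1 µg/L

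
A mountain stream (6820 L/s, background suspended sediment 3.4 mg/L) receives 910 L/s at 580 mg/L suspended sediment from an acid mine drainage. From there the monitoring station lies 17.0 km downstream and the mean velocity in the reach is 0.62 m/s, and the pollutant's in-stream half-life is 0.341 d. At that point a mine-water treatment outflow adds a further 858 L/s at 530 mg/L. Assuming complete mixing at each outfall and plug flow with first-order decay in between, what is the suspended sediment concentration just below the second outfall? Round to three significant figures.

86.6 mg/L

Mass balance: C = (6820·3.400 + 910.0·580.0) / 7730 = 551000/7730 = 71.28 mg/L; combined flow 7730 L/s.
Travel time t = 17.0·1000 / 0.62 = 27420 s = 7.616 h.
Half-life 0.341 d → k = ln 2 / 0.341 = 2.033 d⁻¹.
Applying C = C₀e^(−kt): 71.28 × 0.5246 = 37.39 mg/L.
At the second outfall, C = (7730·37.39 + 858.0·530.0) / (7730 + 858.0) = 86.61 mg/L.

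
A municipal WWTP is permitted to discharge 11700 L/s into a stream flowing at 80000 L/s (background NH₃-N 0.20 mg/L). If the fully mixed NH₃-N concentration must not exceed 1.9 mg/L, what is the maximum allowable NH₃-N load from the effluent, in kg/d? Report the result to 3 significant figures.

13700 kg/d

Mass balance at the limit: 80000·0.2000 + 11700·Cₑ = 91700·1.9 → Cₑ = 13.52 mg/L.
11700 L/s = 11.70 m³/s. Load = 11.70 m³/s × 13.52 g/m³ × 86 400 s/d = 13670 kg/d.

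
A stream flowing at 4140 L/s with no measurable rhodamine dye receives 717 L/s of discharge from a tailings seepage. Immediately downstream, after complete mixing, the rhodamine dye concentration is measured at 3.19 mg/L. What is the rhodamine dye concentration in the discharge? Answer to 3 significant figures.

21.6 mg/L

Mass balance: 4140·0 + 717.0·Cₑ = 4857·3.190
→ Cₑ = (4857·3.190 − 4140·0) / 717.0 = 21.61 mg/L.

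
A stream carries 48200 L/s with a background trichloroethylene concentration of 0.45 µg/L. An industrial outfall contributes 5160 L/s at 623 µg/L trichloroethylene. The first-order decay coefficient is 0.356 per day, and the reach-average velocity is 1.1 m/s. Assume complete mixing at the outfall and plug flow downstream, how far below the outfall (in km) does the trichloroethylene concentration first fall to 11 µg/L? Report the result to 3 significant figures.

456 km

Mixed concentration C = ΣQC/ΣQ = (48200·0.4500 + 5160·623.0) / 53360 = 3236000/53360 = 60.65 µg/L.
Set 60.65·exp(−k·t) = 11 → t = ln(60.65/11)/k = 414300 s = 115.1 h.
Distance = v·t = 1.1·414300 = 455800 m = 455.8 km.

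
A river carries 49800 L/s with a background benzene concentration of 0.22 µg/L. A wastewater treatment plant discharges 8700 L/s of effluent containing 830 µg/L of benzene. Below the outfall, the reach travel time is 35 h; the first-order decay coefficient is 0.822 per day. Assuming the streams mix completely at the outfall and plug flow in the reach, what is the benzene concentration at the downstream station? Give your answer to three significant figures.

Mass balance: C = (49800·0.2200 + 8700·830.0) / 58500 = 7232000/58500 = 123.6 µg/L.
Decay over the reach: 123.6·exp(−kt) = 123.6·0.3016 = 37.28 µg/L.

37.3 µg/L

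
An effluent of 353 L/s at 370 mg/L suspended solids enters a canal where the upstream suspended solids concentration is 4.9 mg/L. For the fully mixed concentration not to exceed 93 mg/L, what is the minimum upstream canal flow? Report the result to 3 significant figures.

Set C_mix = 93: (Q·4.900 + 353.0·370.0) / (Q + 353.0) = 93
→ Q = 353.0·(370.0 − 93)/(93 − 4.900) = 1110 L/s.

1110 L/s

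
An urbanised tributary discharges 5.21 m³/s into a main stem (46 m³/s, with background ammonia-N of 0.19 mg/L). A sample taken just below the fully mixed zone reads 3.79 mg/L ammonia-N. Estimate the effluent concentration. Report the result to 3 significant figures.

35.6 mg/L

Mass balance: 46.00·0.1900 + 5.210·Cₑ = 51.21·3.790
→ Cₑ = (51.21·3.790 − 46.00·0.1900) / 5.210 = 35.58 mg/L.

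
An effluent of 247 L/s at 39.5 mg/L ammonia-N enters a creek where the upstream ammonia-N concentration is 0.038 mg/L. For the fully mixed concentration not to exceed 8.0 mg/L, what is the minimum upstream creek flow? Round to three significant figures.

977 L/s

Set C_mix = 8.0: (Q·0.03800 + 247.0·39.50) / (Q + 247.0) = 8.0
→ Q = 247.0·(39.50 − 8.0)/(8.0 − 0.03800) = 977.2 L/s.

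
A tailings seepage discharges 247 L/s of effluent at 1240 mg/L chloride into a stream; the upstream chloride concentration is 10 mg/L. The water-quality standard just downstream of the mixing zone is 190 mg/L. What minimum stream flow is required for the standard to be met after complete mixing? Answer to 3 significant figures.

Set C_mix = 190: (Q·10.00 + 247.0·1240) / (Q + 247.0) = 190
→ Q = 247.0·(1240 − 190)/(190 − 10.00) = 1441 L/s.

1440 L/s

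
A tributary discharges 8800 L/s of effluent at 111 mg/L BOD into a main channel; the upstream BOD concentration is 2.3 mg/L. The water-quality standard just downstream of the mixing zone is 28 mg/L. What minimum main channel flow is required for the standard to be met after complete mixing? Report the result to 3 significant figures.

Set C_mix = 28: (Q·2.300 + 8800·111.0) / (Q + 8800) = 28
→ Q = 8800·(111.0 − 28)/(28 − 2.300) = 28420 L/s.

28400 L/s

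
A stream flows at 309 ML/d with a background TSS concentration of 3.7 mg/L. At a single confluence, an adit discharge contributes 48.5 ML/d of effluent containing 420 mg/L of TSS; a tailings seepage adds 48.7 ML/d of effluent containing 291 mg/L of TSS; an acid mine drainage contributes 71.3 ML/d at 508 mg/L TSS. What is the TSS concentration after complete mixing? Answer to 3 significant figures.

Mass balance: C = (309.0·3.700 + 48.50·420.0 + 48.70·291.0 + 71.30·508.0) / 477.5 = 71910/477.5 = 150.6 mg/L.

151 mg/L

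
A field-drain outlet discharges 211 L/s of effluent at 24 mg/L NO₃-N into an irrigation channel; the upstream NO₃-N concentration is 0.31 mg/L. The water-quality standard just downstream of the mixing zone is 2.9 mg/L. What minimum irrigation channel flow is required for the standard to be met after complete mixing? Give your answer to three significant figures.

1720 L/s

Set C_mix = 2.9: (Q·0.3100 + 211.0·24.00) / (Q + 211.0) = 2.9
→ Q = 211.0·(24.00 − 2.9)/(2.9 − 0.3100) = 1719 L/s.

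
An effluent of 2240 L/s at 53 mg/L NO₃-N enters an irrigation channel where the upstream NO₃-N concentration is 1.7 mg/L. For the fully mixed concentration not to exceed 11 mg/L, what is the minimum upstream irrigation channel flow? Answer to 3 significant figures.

10100 L/s

Set C_mix = 11: (Q·1.700 + 2240·53.00) / (Q + 2240) = 11
→ Q = 2240·(53.00 − 11)/(11 − 1.700) = 10120 L/s.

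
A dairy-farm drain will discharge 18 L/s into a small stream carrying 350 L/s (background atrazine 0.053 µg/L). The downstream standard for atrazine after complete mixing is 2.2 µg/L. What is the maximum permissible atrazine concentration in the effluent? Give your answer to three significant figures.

43.9 µg/L

At the limit, (Qr·Cr + Qe·Cₑ)/(Qr + Qe) = 2.2:
Cₑ = (368.0·2.2 − 350.0·0.05300) / 18.00 = 43.95 µg/L.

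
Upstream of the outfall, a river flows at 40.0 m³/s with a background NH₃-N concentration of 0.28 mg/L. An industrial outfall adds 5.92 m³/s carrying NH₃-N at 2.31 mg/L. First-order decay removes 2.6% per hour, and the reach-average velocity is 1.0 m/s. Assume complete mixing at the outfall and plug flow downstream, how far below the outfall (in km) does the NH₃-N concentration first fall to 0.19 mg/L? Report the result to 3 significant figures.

Conservation of mass: C = (40.00·0.2800 + 5.920·2.310) / 45.92 = 24.88/45.92 = 0.5417 mg/L.
2.6%/h lost → k = −ln(1 − 0.026) = 0.02634 h⁻¹.
Set 0.5417·exp(−k·t) = 0.19 → t = ln(0.5417/0.19)/k = 143200 s = 39.77 h.
Distance = v·t = 1.0·143200 = 143200 m = 143.2 km.

143 km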